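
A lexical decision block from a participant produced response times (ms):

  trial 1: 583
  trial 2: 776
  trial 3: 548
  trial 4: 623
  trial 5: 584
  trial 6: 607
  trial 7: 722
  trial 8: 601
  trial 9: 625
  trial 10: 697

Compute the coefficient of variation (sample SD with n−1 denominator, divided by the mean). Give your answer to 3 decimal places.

0.113

n = 10, Σ = 6366, M = 636.6000
Σ(x−M)² = 46326.400; s = √(46326.400/9) = 71.7452
CV = 71.7452 / 636.6000 = 0.11270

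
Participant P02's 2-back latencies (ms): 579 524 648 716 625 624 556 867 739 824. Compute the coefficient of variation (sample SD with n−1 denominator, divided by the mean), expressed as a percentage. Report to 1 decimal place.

17.0%

n = 10, Σ = 6702, M = 670.2000
Σ(x−M)² = 116619.600; s = √(116619.600/9) = 113.8320
CV = 113.8320 / 670.2000 = 0.16985 = 16.985%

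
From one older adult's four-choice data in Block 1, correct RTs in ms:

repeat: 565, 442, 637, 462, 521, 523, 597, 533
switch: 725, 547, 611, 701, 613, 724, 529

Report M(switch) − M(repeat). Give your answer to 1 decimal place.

100.7 ms

M(repeat) = 4280/8 = 535.000
M(switch) = 4450/7 = 635.714
Difference = 635.714 − 535.000 = 100.714 ms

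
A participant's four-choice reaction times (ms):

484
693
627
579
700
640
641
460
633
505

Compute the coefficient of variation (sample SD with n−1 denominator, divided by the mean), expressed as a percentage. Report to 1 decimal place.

n = 10, Σ = 5962, M = 596.2000
Σ(x−M)² = 66125.600; s = √(66125.600/9) = 85.7163
CV = 85.7163 / 596.2000 = 0.14377 = 14.377%

14.4%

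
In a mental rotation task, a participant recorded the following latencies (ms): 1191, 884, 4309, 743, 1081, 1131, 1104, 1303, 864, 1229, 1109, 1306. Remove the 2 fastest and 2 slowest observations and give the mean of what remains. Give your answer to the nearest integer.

1129 ms

Sorted: 743, 864, 884, 1081, 1104, 1109, 1131, 1191, 1229, 1303, 1306, 4309
Drop lowest 2 (743, 864) and highest 2 (1306, 4309)
Remaining (n=8): Σ = 9032, mean = 9032/8 = 1129.000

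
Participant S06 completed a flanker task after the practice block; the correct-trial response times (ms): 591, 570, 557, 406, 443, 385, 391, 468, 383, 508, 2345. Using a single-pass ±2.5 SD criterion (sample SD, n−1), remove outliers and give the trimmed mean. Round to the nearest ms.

470 ms

n = 11, ΣRT = 7047, M = 640.636
Σ(x−M)² = 3254858.55; s = √(3254858.55/10) = 570.514
Cutoffs: 640.636 ± 2.5·570.514 → [-785.6, 2066.9]
Outside: 2345 → excluded.
Retained (n=10): Σ = 4702, mean = 4702/10 = 470.200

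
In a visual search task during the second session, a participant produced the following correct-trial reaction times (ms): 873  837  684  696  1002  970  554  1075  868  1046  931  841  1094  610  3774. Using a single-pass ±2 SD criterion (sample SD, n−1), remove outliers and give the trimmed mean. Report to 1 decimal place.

862.9 ms

n = 15, ΣRT = 15855, M = 1057.000
Σ(x−M)² = 8297274.00; s = √(8297274.00/14) = 769.846
Cutoffs: 1057.000 ± 2·769.846 → [-482.7, 2596.7]
Outside: 3774 → excluded.
Retained (n=14): Σ = 12081, mean = 12081/14 = 862.929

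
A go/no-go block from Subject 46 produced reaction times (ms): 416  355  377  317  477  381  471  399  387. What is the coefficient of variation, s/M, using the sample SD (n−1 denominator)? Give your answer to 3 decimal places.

n = 9, Σ = 3580, M = 397.7778
Σ(x−M)² = 21155.556; s = √(21155.556/8) = 51.4242
CV = 51.4242 / 397.7778 = 0.12928

0.129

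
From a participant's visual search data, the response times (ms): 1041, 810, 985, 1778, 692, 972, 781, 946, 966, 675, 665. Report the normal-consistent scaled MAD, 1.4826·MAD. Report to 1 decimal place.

Sorted: 665, 675, 692, 781, 810, 946, 966, 972, 985, 1041, 1778 → median = 946
|x − 946| sorted: 0, 20, 26, 39, 95, 136, 165, 254, 271, 281, 832 → MAD = 136
Robust SD ≈ 1.4826 × 136 = 201.634

201.6 ms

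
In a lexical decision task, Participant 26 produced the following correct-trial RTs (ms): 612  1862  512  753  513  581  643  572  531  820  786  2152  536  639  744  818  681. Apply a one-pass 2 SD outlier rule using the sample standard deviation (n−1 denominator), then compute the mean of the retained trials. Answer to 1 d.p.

n = 17, ΣRT = 13755, M = 809.118
Σ(x−M)² = 3467989.76; s = √(3467989.76/16) = 465.563
Cutoffs: 809.118 ± 2·465.563 → [-122.0, 1740.2]
Outside: 1862, 2152 → excluded.
Retained (n=15): Σ = 9741, mean = 9741/15 = 649.400

649.4 ms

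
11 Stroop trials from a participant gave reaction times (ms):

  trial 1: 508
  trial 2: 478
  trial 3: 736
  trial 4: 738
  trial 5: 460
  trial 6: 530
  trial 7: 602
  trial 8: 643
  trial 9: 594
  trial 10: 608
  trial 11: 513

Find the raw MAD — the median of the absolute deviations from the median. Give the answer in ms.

81 ms

Sorted: 460, 478, 508, 513, 530, 594, 602, 608, 643, 736, 738 → median = 594
|x − 594|: 86, 116, 142, 144, 134, 64, 8, 49, 0, 14, 81
Sorted deviations: 0, 8, 14, 49, 64, 81, 86, 116, 134, 142, 144 → MAD = 81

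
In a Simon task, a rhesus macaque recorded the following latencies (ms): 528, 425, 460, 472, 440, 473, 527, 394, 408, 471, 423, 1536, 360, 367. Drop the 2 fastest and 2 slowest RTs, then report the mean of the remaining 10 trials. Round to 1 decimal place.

449.3 ms

Sorted: 360, 367, 394, 408, 423, 425, 440, 460, 471, 472, 473, 527, 528, 1536
Drop lowest 2 (360, 367) and highest 2 (528, 1536)
Remaining (n=10): Σ = 4493, mean = 4493/10 = 449.300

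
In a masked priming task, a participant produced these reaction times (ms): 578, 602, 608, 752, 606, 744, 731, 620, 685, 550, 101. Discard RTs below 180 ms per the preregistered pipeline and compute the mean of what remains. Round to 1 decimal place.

647.6 ms

Excluded: 101
Retained (n=10): Σ = 6476
Mean = 6476/10 = 647.6000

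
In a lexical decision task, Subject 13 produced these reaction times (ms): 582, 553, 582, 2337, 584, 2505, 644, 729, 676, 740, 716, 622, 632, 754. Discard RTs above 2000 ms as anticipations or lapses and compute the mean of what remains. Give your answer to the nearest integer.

Excluded: 2337, 2505
Retained (n=12): Σ = 7814
Mean = 7814/12 = 651.1667

651 ms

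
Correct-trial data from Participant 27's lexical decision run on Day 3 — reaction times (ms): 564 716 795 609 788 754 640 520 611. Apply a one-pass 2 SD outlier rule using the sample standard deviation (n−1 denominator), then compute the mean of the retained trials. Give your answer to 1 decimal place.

n = 9, ΣRT = 5997, M = 666.333
Σ(x−M)² = 80438.00; s = √(80438.00/8) = 100.273
Cutoffs: 666.333 ± 2·100.273 → [465.8, 866.9]
No RTs fall outside the cutoffs; all 9 retained. Mean = 5997/9 = 666.333

666.3 ms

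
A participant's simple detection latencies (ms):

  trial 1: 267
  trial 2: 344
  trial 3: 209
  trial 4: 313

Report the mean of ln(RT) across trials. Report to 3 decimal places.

5.629

ln(RT): 5.5872, 5.8406, 5.3423, 5.7462
Σ ln(RT) = 22.5164
Mean = 22.5164/4 = 5.62911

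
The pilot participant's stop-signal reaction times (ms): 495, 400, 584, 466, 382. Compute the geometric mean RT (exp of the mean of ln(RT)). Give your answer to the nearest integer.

ln(RT): 6.2046, 5.9915, 6.3699, 6.1442, 5.9454
Mean ln(RT) = 30.6555/5 = 6.13111
Geometric mean = exp(6.13111) = 459.94 ms

460 ms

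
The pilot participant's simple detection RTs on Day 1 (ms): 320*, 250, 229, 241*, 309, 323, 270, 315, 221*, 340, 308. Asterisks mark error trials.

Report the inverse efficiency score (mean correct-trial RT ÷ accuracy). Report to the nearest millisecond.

403 ms

Correct trials (n=8): 250, 229, 309, 323, 270, 315, 340, 308
Mean correct RT = 2344/8 = 293.0000 ms
Proportion correct = 8/11
IES = 293.0000 / (8/11) = 402.875 ms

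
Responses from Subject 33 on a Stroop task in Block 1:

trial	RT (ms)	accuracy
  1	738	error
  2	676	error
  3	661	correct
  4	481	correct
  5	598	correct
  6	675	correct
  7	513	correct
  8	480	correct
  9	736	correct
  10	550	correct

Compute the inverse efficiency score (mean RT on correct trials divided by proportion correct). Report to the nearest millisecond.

733 ms

Correct trials (n=8): 661, 481, 598, 675, 513, 480, 736, 550
Mean correct RT = 4694/8 = 586.7500 ms
Proportion correct = 8/10
IES = 586.7500 / (8/10) = 733.438 ms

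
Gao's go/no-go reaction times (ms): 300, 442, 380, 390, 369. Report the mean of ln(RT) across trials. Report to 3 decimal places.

5.922

ln(RT): 5.7038, 6.0913, 5.9402, 5.9661, 5.9108
Σ ln(RT) = 29.6122
Mean = 29.6122/5 = 5.92244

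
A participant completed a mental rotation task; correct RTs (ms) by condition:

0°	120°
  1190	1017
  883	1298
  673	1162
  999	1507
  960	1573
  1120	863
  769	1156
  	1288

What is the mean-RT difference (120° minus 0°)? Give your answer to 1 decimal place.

M(0°) = 6594/7 = 942.000
M(120°) = 9864/8 = 1233.000
Difference = 1233.000 − 942.000 = 291.000 ms

291.0 ms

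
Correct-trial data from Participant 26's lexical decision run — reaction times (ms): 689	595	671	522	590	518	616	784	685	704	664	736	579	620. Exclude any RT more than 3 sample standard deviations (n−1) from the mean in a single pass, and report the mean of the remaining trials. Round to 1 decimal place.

640.9 ms

n = 14, ΣRT = 8973, M = 640.929
Σ(x−M)² = 78028.93; s = √(78028.93/13) = 77.474
Cutoffs: 640.929 ± 3·77.474 → [408.5, 873.4]
No RTs fall outside the cutoffs; all 14 retained. Mean = 8973/14 = 640.929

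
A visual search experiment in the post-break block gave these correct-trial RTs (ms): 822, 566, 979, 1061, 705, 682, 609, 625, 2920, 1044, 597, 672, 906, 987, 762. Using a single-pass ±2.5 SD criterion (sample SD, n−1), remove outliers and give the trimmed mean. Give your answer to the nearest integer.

n = 15, ΣRT = 13937, M = 929.133
Σ(x−M)² = 4654503.73; s = √(4654503.73/14) = 576.597
Cutoffs: 929.133 ± 2.5·576.597 → [-512.4, 2370.6]
Outside: 2920 → excluded.
Retained (n=14): Σ = 11017, mean = 11017/14 = 786.929

787 ms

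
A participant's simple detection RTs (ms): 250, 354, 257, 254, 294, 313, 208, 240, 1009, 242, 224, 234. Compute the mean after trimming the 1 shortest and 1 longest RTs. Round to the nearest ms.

266 ms

Sorted: 208, 224, 234, 240, 242, 250, 254, 257, 294, 313, 354, 1009
Drop lowest 1 (208) and highest 1 (1009)
Remaining (n=10): Σ = 2662, mean = 2662/10 = 266.200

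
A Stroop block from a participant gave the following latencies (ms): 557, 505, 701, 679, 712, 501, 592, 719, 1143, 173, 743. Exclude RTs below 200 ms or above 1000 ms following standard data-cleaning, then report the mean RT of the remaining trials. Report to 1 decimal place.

Excluded: 173, 1143
Retained (n=9): Σ = 5709
Mean = 5709/9 = 634.3333

634.3 ms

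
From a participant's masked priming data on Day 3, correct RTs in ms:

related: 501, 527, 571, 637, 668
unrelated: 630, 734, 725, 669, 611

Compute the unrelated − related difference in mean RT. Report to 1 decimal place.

93.0 ms

M(related) = 2904/5 = 580.800
M(unrelated) = 3369/5 = 673.800
Difference = 673.800 − 580.800 = 93.000 ms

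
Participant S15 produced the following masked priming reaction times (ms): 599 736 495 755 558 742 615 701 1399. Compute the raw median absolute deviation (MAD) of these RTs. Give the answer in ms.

Sorted: 495, 558, 599, 615, 701, 736, 742, 755, 1399 → median = 701
|x − 701|: 102, 35, 206, 54, 143, 41, 86, 0, 698
Sorted deviations: 0, 35, 41, 54, 86, 102, 143, 206, 698 → MAD = 86

86 ms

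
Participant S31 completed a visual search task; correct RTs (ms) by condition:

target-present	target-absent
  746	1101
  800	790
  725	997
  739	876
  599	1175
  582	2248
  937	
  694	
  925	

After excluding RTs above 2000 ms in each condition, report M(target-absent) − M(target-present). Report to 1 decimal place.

target-absent: exclude 2248
M(target-present) = 6747/9 = 749.667
M(target-absent) = 4939/5 = 987.800
Difference = 987.800 − 749.667 = 238.133 ms

238.1 ms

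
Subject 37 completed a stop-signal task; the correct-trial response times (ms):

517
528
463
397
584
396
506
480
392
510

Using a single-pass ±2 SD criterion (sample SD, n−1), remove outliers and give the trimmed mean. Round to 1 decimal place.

477.3 ms

n = 10, ΣRT = 4773, M = 477.300
Σ(x−M)² = 37970.10; s = √(37970.10/9) = 64.953
Cutoffs: 477.300 ± 2·64.953 → [347.4, 607.2]
No RTs fall outside the cutoffs; all 10 retained. Mean = 4773/10 = 477.300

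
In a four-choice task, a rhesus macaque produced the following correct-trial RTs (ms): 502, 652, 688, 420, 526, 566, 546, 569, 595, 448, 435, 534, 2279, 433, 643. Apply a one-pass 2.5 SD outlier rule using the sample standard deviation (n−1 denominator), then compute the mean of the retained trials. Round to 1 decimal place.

n = 15, ΣRT = 9836, M = 655.733
Σ(x−M)² = 2919856.93; s = √(2919856.93/14) = 456.685
Cutoffs: 655.733 ± 2.5·456.685 → [-486.0, 1797.4]
Outside: 2279 → excluded.
Retained (n=14): Σ = 7557, mean = 7557/14 = 539.786

539.8 ms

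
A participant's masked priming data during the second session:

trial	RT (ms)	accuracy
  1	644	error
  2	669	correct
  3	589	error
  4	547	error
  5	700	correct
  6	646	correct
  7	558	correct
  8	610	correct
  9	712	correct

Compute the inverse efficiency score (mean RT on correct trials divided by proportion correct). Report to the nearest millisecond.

Correct trials (n=6): 669, 700, 646, 558, 610, 712
Mean correct RT = 3895/6 = 649.1667 ms
Proportion correct = 6/9
IES = 649.1667 / (6/9) = 973.750 ms

974 ms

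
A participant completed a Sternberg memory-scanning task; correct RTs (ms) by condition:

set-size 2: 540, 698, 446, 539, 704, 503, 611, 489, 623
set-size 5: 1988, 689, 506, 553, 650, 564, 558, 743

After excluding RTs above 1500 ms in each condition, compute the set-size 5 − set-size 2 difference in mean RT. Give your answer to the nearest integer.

set-size 5: exclude 1988
M(set-size 2) = 5153/9 = 572.556
M(set-size 5) = 4263/7 = 609.000
Difference = 609.000 − 572.556 = 36.444 ms

36 ms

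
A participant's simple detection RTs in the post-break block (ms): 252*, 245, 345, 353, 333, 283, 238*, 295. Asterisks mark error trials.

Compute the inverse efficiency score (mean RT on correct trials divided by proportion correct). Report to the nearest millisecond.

412 ms

Correct trials (n=6): 245, 345, 353, 333, 283, 295
Mean correct RT = 1854/6 = 309.0000 ms
Proportion correct = 6/8
IES = 309.0000 / (6/8) = 412.000 ms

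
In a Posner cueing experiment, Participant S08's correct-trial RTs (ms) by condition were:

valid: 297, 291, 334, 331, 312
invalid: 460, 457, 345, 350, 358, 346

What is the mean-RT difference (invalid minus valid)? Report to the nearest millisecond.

73 ms

M(valid) = 1565/5 = 313.000
M(invalid) = 2316/6 = 386.000
Difference = 386.000 − 313.000 = 73.000 ms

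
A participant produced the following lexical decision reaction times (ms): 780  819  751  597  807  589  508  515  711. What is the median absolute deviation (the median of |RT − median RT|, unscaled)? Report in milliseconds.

Sorted: 508, 515, 589, 597, 711, 751, 780, 807, 819 → median = 711
|x − 711|: 69, 108, 40, 114, 96, 122, 203, 196, 0
Sorted deviations: 0, 40, 69, 96, 108, 114, 122, 196, 203 → MAD = 108

108 ms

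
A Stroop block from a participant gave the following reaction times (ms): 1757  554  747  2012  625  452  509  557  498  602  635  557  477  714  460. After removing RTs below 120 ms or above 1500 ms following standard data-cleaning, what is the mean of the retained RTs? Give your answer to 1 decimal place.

568.2 ms

Excluded: 1757, 2012
Retained (n=13): Σ = 7387
Mean = 7387/13 = 568.2308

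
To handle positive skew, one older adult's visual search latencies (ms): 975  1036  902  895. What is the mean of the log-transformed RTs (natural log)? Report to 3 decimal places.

6.857

ln(RT): 6.8824, 6.9431, 6.8046, 6.7968
Σ ln(RT) = 27.4270
Mean = 27.4270/4 = 6.85675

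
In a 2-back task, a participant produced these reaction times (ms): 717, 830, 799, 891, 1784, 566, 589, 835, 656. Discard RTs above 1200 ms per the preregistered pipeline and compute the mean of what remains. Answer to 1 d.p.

Excluded: 1784
Retained (n=8): Σ = 5883
Mean = 5883/8 = 735.3750

735.4 ms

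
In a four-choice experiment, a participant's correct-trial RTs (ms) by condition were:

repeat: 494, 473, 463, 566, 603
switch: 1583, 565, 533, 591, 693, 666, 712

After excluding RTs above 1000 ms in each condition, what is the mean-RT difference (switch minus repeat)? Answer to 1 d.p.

106.9 ms

switch: exclude 1583
M(repeat) = 2599/5 = 519.800
M(switch) = 3760/6 = 626.667
Difference = 626.667 − 519.800 = 106.867 ms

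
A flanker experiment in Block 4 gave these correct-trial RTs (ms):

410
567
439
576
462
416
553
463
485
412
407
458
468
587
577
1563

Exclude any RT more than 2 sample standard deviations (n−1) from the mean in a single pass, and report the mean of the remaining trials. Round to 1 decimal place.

485.3 ms

n = 16, ΣRT = 8843, M = 552.688
Σ(x−M)² = 1153221.44; s = √(1153221.44/15) = 277.275
Cutoffs: 552.688 ± 2·277.275 → [-1.9, 1107.2]
Outside: 1563 → excluded.
Retained (n=15): Σ = 7280, mean = 7280/15 = 485.333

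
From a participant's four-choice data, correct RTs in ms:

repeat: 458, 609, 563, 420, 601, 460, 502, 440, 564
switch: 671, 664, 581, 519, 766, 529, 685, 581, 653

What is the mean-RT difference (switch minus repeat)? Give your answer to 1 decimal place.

114.7 ms

M(repeat) = 4617/9 = 513.000
M(switch) = 5649/9 = 627.667
Difference = 627.667 − 513.000 = 114.667 ms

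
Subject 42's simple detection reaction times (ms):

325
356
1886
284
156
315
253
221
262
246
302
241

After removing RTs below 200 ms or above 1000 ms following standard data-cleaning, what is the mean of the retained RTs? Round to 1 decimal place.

Excluded: 156, 1886
Retained (n=10): Σ = 2805
Mean = 2805/10 = 280.5000

280.5 ms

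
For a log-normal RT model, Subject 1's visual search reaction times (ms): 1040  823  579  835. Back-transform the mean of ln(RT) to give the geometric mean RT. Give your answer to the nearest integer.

802 ms

ln(RT): 6.9470, 6.7130, 6.3613, 6.7274
Mean ln(RT) = 26.7487/4 = 6.68717
Geometric mean = exp(6.68717) = 802.05 ms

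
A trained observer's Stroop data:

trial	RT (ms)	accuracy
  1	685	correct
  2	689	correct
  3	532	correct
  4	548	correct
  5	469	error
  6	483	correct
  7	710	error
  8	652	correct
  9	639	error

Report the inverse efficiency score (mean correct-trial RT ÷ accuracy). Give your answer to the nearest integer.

897 ms

Correct trials (n=6): 685, 689, 532, 548, 483, 652
Mean correct RT = 3589/6 = 598.1667 ms
Proportion correct = 6/9
IES = 598.1667 / (6/9) = 897.250 ms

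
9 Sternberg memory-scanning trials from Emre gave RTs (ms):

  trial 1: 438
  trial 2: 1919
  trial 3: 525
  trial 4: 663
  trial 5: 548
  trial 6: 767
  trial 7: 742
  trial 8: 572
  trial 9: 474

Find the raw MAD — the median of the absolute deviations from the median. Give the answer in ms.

Sorted: 438, 474, 525, 548, 572, 663, 742, 767, 1919 → median = 572
|x − 572|: 134, 1347, 47, 91, 24, 195, 170, 0, 98
Sorted deviations: 0, 24, 47, 91, 98, 134, 170, 195, 1347 → MAD = 98

98 ms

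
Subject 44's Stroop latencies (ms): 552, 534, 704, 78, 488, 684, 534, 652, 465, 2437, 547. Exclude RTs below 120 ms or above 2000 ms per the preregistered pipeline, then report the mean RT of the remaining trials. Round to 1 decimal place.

573.3 ms

Excluded: 78, 2437
Retained (n=9): Σ = 5160
Mean = 5160/9 = 573.3333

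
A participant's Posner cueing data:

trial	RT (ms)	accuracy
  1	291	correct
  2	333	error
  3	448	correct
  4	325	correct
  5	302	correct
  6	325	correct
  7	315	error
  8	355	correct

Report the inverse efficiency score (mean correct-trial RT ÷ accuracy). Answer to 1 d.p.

454.7 ms

Correct trials (n=6): 291, 448, 325, 302, 325, 355
Mean correct RT = 2046/6 = 341.0000 ms
Proportion correct = 6/8
IES = 341.0000 / (6/8) = 454.667 ms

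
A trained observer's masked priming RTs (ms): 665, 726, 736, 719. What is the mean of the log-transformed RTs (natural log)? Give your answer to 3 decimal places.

ln(RT): 6.4998, 6.5876, 6.6012, 6.5779
Σ ln(RT) = 26.2664
Mean = 26.2664/4 = 6.56661

6.567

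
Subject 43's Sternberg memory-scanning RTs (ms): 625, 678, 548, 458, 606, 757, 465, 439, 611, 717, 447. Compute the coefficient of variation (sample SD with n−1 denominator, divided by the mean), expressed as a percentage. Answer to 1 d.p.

n = 11, Σ = 6351, M = 577.3636
Σ(x−M)² = 129990.545; s = √(129990.545/10) = 114.0134
CV = 114.0134 / 577.3636 = 0.19747 = 19.747%

19.7%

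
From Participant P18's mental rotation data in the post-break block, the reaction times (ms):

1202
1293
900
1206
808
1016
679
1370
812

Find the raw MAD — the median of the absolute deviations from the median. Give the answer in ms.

204 ms

Sorted: 679, 808, 812, 900, 1016, 1202, 1206, 1293, 1370 → median = 1016
|x − 1016|: 186, 277, 116, 190, 208, 0, 337, 354, 204
Sorted deviations: 0, 116, 186, 190, 204, 208, 277, 337, 354 → MAD = 204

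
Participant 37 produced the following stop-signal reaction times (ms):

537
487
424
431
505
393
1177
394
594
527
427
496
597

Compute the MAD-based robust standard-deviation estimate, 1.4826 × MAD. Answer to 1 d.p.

Sorted: 393, 394, 424, 427, 431, 487, 496, 505, 527, 537, 594, 597, 1177 → median = 496
|x − 496| sorted: 0, 9, 9, 31, 41, 65, 69, 72, 98, 101, 102, 103, 681 → MAD = 69
Robust SD ≈ 1.4826 × 69 = 102.299

102.3 ms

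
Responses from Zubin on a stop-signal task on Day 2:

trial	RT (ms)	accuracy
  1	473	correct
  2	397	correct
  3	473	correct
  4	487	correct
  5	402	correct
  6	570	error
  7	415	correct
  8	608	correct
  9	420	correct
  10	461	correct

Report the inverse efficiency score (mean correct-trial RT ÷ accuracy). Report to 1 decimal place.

510.6 ms

Correct trials (n=9): 473, 397, 473, 487, 402, 415, 608, 420, 461
Mean correct RT = 4136/9 = 459.5556 ms
Proportion correct = 9/10
IES = 459.5556 / (9/10) = 510.617 ms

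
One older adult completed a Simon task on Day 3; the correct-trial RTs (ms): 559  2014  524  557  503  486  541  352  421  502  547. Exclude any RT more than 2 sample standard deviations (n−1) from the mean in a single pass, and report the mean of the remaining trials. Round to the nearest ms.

n = 11, ΣRT = 7006, M = 636.909
Σ(x−M)² = 2125560.91; s = √(2125560.91/10) = 461.038
Cutoffs: 636.909 ± 2·461.038 → [-285.2, 1559.0]
Outside: 2014 → excluded.
Retained (n=10): Σ = 4992, mean = 4992/10 = 499.200

499 ms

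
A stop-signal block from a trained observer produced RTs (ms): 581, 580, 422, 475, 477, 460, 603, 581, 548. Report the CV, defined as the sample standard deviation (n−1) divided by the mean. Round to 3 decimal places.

0.127

n = 9, Σ = 4727, M = 525.2222
Σ(x−M)² = 35547.556; s = √(35547.556/8) = 66.6592
CV = 66.6592 / 525.2222 = 0.12692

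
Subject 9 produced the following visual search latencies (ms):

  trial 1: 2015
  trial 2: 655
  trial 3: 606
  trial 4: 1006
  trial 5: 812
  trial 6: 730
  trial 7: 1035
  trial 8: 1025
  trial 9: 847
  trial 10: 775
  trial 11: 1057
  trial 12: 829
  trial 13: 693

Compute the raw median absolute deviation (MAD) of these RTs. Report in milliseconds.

174 ms

Sorted: 606, 655, 693, 730, 775, 812, 829, 847, 1006, 1025, 1035, 1057, 2015 → median = 829
|x − 829|: 1186, 174, 223, 177, 17, 99, 206, 196, 18, 54, 228, 0, 136
Sorted deviations: 0, 17, 18, 54, 99, 136, 174, 177, 196, 206, 223, 228, 1186 → MAD = 174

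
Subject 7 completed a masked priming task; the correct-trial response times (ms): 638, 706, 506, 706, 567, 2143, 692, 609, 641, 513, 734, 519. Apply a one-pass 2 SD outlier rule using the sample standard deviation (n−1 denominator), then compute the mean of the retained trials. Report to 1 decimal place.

621.0 ms

n = 12, ΣRT = 8974, M = 747.833
Σ(x−M)² = 2194745.67; s = √(2194745.67/11) = 446.679
Cutoffs: 747.833 ± 2·446.679 → [-145.5, 1641.2]
Outside: 2143 → excluded.
Retained (n=11): Σ = 6831, mean = 6831/11 = 621.000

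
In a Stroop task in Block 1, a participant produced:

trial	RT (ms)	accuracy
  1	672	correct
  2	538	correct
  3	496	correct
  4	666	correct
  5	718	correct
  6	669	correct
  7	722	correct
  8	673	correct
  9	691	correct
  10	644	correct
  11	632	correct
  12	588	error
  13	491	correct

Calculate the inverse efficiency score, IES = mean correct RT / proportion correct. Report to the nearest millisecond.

687 ms

Correct trials (n=12): 672, 538, 496, 666, 718, 669, 722, 673, 691, 644, 632, 491
Mean correct RT = 7612/12 = 634.3333 ms
Proportion correct = 12/13
IES = 634.3333 / (12/13) = 687.194 ms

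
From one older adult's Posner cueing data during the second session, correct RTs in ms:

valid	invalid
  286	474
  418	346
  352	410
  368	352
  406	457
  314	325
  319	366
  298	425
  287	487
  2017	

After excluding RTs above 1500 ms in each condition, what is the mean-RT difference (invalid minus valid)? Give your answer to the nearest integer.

66 ms

valid: exclude 2017
M(valid) = 3048/9 = 338.667
M(invalid) = 3642/9 = 404.667
Difference = 404.667 − 338.667 = 66.000 ms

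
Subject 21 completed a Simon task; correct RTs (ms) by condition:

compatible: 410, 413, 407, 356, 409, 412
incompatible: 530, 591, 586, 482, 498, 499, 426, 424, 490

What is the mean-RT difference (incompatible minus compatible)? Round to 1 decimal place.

M(compatible) = 2407/6 = 401.167
M(incompatible) = 4526/9 = 502.889
Difference = 502.889 − 401.167 = 101.722 ms

101.7 ms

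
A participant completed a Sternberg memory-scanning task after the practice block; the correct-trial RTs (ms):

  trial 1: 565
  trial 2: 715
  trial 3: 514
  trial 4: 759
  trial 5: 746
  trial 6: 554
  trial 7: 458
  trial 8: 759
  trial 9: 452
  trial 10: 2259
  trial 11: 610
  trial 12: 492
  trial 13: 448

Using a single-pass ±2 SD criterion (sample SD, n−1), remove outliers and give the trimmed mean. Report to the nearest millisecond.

589 ms

n = 13, ΣRT = 9331, M = 717.769
Σ(x−M)² = 2744752.31; s = √(2744752.31/12) = 478.257
Cutoffs: 717.769 ± 2·478.257 → [-238.7, 1674.3]
Outside: 2259 → excluded.
Retained (n=12): Σ = 7072, mean = 7072/12 = 589.333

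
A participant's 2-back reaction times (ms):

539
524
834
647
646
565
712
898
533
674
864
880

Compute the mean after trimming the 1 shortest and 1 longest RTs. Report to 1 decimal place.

Sorted: 524, 533, 539, 565, 646, 647, 674, 712, 834, 864, 880, 898
Drop lowest 1 (524) and highest 1 (898)
Remaining (n=10): Σ = 6894, mean = 6894/10 = 689.400

689.4 ms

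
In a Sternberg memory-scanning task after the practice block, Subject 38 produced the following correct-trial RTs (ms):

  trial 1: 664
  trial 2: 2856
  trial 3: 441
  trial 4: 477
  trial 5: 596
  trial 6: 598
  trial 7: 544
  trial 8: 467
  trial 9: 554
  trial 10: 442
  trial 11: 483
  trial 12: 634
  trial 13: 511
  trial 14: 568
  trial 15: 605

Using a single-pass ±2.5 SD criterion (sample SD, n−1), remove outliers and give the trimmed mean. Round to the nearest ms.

542 ms

n = 15, ΣRT = 10440, M = 696.000
Σ(x−M)² = 5067542.00; s = √(5067542.00/14) = 601.637
Cutoffs: 696.000 ± 2.5·601.637 → [-808.1, 2200.1]
Outside: 2856 → excluded.
Retained (n=14): Σ = 7584, mean = 7584/14 = 541.714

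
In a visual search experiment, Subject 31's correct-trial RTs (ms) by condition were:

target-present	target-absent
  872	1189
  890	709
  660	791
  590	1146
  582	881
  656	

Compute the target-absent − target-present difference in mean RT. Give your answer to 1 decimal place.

234.9 ms

M(target-present) = 4250/6 = 708.333
M(target-absent) = 4716/5 = 943.200
Difference = 943.200 − 708.333 = 234.867 ms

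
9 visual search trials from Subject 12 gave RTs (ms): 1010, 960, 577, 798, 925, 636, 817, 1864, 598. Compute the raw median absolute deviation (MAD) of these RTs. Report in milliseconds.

181 ms

Sorted: 577, 598, 636, 798, 817, 925, 960, 1010, 1864 → median = 817
|x − 817|: 193, 143, 240, 19, 108, 181, 0, 1047, 219
Sorted deviations: 0, 19, 108, 143, 181, 193, 219, 240, 1047 → MAD = 181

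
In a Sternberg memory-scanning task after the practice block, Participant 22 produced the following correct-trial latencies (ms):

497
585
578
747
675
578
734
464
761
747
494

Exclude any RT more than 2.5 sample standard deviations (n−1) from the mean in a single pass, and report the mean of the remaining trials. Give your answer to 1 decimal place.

623.6 ms

n = 11, ΣRT = 6860, M = 623.636
Σ(x−M)² = 128108.55; s = √(128108.55/10) = 113.185
Cutoffs: 623.636 ± 2.5·113.185 → [340.7, 906.6]
No RTs fall outside the cutoffs; all 11 retained. Mean = 6860/11 = 623.636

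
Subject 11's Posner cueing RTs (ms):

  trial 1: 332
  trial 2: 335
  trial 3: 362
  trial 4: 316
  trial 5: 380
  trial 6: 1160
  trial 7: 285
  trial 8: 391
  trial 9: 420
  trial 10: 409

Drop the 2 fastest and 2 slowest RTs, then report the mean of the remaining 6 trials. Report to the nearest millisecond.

Sorted: 285, 316, 332, 335, 362, 380, 391, 409, 420, 1160
Drop lowest 2 (285, 316) and highest 2 (420, 1160)
Remaining (n=6): Σ = 2209, mean = 2209/6 = 368.167

368 ms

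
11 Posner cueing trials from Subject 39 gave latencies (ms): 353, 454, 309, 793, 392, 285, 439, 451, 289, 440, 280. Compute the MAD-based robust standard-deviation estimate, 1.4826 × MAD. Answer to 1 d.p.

91.9 ms

Sorted: 280, 285, 289, 309, 353, 392, 439, 440, 451, 454, 793 → median = 392
|x − 392| sorted: 0, 39, 47, 48, 59, 62, 83, 103, 107, 112, 401 → MAD = 62
Robust SD ≈ 1.4826 × 62 = 91.921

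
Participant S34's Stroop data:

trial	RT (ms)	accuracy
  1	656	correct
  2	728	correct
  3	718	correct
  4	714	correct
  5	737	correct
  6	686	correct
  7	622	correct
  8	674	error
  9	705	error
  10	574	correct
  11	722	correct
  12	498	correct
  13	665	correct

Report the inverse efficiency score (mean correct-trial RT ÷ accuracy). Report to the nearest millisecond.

Correct trials (n=11): 656, 728, 718, 714, 737, 686, 622, 574, 722, 498, 665
Mean correct RT = 7320/11 = 665.4545 ms
Proportion correct = 11/13
IES = 665.4545 / (11/13) = 786.446 ms

786 ms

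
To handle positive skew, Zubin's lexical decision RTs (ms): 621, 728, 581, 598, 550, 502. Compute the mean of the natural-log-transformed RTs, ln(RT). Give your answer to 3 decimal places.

ln(RT): 6.4313, 6.5903, 6.3648, 6.3936, 6.3099, 6.2186
Σ ln(RT) = 38.3085
Mean = 38.3085/6 = 6.38475

6.385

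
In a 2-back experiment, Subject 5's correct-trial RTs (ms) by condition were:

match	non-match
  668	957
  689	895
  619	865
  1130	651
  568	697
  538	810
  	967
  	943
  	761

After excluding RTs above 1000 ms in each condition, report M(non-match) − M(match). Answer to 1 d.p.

match: exclude 1130
M(match) = 3082/5 = 616.400
M(non-match) = 7546/9 = 838.444
Difference = 838.444 − 616.400 = 222.044 ms

222.0 ms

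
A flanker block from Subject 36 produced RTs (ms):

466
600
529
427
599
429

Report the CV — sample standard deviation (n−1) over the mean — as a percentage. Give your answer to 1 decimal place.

15.7%

n = 6, Σ = 3050, M = 508.3333
Σ(x−M)² = 31751.333; s = √(31751.333/5) = 79.6886
CV = 79.6886 / 508.3333 = 0.15676 = 15.676%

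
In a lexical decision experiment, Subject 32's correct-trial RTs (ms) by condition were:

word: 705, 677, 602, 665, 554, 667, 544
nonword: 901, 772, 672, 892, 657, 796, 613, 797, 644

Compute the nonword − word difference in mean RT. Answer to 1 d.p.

M(word) = 4414/7 = 630.571
M(nonword) = 6744/9 = 749.333
Difference = 749.333 − 630.571 = 118.762 ms

118.8 ms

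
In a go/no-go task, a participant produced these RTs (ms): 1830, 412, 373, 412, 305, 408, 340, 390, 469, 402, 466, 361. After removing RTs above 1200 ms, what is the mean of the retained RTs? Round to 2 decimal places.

Excluded: 1830
Retained (n=11): Σ = 4338
Mean = 4338/11 = 394.3636

394.36 ms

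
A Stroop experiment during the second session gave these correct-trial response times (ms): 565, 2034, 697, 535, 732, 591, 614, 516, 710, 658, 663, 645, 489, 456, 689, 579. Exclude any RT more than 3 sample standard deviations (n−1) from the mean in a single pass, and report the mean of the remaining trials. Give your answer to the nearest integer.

609 ms

n = 16, ΣRT = 11173, M = 698.312
Σ(x−M)² = 2004203.44; s = √(2004203.44/15) = 365.532
Cutoffs: 698.312 ± 3·365.532 → [-398.3, 1794.9]
Outside: 2034 → excluded.
Retained (n=15): Σ = 9139, mean = 9139/15 = 609.267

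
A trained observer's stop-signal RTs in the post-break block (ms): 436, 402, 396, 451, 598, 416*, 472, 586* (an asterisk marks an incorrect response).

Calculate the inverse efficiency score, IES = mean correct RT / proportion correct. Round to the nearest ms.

Correct trials (n=6): 436, 402, 396, 451, 598, 472
Mean correct RT = 2755/6 = 459.1667 ms
Proportion correct = 6/8
IES = 459.1667 / (6/8) = 612.222 ms

612 ms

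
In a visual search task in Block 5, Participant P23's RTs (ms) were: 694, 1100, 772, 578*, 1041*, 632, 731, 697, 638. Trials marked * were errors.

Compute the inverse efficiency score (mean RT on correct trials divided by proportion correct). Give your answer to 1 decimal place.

Correct trials (n=7): 694, 1100, 772, 632, 731, 697, 638
Mean correct RT = 5264/7 = 752.0000 ms
Proportion correct = 7/9
IES = 752.0000 / (7/9) = 966.857 ms

966.9 ms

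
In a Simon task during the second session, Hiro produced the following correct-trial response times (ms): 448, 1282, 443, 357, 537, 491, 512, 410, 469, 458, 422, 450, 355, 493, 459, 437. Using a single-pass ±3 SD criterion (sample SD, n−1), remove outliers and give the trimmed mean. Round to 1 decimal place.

n = 16, ΣRT = 8023, M = 501.438
Σ(x−M)² = 685619.94; s = √(685619.94/15) = 213.794
Cutoffs: 501.438 ± 3·213.794 → [-139.9, 1142.8]
Outside: 1282 → excluded.
Retained (n=15): Σ = 6741, mean = 6741/15 = 449.400

449.4 ms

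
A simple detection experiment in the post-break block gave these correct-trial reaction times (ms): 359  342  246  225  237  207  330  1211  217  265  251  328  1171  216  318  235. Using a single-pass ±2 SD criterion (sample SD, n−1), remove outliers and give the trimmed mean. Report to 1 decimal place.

269.7 ms

n = 16, ΣRT = 6158, M = 384.875
Σ(x−M)² = 1523509.75; s = √(1523509.75/15) = 318.696
Cutoffs: 384.875 ± 2·318.696 → [-252.5, 1022.3]
Outside: 1171, 1211 → excluded.
Retained (n=14): Σ = 3776, mean = 3776/14 = 269.714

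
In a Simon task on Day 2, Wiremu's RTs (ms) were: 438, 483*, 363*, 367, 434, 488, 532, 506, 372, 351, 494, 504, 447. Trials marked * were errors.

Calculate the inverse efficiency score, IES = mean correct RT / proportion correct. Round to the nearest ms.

530 ms

Correct trials (n=11): 438, 367, 434, 488, 532, 506, 372, 351, 494, 504, 447
Mean correct RT = 4933/11 = 448.4545 ms
Proportion correct = 11/13
IES = 448.4545 / (11/13) = 529.992 ms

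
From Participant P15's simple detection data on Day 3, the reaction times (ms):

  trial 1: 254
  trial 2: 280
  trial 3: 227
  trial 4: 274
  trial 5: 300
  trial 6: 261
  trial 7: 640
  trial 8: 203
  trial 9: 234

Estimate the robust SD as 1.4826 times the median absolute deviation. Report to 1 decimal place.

40.0 ms

Sorted: 203, 227, 234, 254, 261, 274, 280, 300, 640 → median = 261
|x − 261| sorted: 0, 7, 13, 19, 27, 34, 39, 58, 379 → MAD = 27
Robust SD ≈ 1.4826 × 27 = 40.030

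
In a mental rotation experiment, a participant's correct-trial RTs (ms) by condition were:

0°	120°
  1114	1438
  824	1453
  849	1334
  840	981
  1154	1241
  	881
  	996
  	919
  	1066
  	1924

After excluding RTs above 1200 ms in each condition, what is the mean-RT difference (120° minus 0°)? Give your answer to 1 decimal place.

120°: exclude 1438, 1453, 1334, 1241, 1924
M(0°) = 4781/5 = 956.200
M(120°) = 4843/5 = 968.600
Difference = 968.600 − 956.200 = 12.400 ms

12.4 ms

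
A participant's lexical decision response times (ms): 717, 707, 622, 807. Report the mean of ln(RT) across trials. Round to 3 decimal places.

6.566

ln(RT): 6.5751, 6.5610, 6.4329, 6.6933
Σ ln(RT) = 26.2624
Mean = 26.2624/4 = 6.56559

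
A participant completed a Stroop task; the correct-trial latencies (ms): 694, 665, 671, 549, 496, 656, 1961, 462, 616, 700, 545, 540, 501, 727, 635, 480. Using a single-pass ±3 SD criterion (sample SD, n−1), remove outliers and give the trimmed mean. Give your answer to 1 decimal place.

595.8 ms

n = 16, ΣRT = 10898, M = 681.125
Σ(x−M)² = 1859155.75; s = √(1859155.75/15) = 352.056
Cutoffs: 681.125 ± 3·352.056 → [-375.0, 1737.3]
Outside: 1961 → excluded.
Retained (n=15): Σ = 8937, mean = 8937/15 = 595.800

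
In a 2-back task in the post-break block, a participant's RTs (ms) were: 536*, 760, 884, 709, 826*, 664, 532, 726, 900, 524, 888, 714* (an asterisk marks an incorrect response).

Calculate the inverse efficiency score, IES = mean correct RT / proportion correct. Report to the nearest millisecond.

Correct trials (n=9): 760, 884, 709, 664, 532, 726, 900, 524, 888
Mean correct RT = 6587/9 = 731.8889 ms
Proportion correct = 9/12
IES = 731.8889 / (9/12) = 975.852 ms

976 ms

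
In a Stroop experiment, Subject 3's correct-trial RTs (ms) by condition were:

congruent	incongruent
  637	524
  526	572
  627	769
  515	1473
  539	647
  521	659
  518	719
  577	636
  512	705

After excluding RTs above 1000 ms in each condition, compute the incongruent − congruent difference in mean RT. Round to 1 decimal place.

incongruent: exclude 1473
M(congruent) = 4972/9 = 552.444
M(incongruent) = 5231/8 = 653.875
Difference = 653.875 − 552.444 = 101.431 ms

101.4 ms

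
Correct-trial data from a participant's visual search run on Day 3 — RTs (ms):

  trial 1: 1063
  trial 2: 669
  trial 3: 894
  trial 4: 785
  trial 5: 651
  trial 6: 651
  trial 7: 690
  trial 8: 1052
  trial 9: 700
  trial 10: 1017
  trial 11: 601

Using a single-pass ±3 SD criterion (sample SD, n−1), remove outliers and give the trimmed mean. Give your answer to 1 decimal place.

n = 11, ΣRT = 8773, M = 797.545
Σ(x−M)² = 312020.73; s = √(312020.73/10) = 176.641
Cutoffs: 797.545 ± 3·176.641 → [267.6, 1327.5]
No RTs fall outside the cutoffs; all 11 retained. Mean = 8773/11 = 797.545

797.5 ms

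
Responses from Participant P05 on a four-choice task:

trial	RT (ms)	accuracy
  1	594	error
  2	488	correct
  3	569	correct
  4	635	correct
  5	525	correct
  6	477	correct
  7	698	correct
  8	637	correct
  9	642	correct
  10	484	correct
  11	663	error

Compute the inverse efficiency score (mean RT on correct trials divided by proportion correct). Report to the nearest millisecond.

Correct trials (n=9): 488, 569, 635, 525, 477, 698, 637, 642, 484
Mean correct RT = 5155/9 = 572.7778 ms
Proportion correct = 9/11
IES = 572.7778 / (9/11) = 700.062 ms

700 ms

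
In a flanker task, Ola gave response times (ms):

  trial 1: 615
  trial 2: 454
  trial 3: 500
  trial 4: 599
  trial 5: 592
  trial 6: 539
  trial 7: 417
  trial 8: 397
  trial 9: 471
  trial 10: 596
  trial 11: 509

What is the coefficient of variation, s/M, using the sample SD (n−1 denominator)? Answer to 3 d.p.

0.149

n = 11, Σ = 5689, M = 517.1818
Σ(x−M)² = 59515.636; s = √(59515.636/10) = 77.1464
CV = 77.1464 / 517.1818 = 0.14917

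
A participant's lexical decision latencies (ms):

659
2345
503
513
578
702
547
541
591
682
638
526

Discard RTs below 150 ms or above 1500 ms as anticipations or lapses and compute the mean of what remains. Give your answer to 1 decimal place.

589.1 ms

Excluded: 2345
Retained (n=11): Σ = 6480
Mean = 6480/11 = 589.0909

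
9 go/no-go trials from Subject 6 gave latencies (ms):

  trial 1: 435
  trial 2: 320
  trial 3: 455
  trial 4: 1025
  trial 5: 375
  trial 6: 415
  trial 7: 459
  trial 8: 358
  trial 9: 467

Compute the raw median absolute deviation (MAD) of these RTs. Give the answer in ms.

32 ms

Sorted: 320, 358, 375, 415, 435, 455, 459, 467, 1025 → median = 435
|x − 435|: 0, 115, 20, 590, 60, 20, 24, 77, 32
Sorted deviations: 0, 20, 20, 24, 32, 60, 77, 115, 590 → MAD = 32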